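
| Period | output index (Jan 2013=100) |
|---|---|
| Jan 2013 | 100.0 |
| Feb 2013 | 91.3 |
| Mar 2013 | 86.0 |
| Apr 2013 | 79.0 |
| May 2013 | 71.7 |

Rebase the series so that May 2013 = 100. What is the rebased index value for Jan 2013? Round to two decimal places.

Rebased(Jan 2013) = 100.0 / 71.7 × 100 = 139.4700

139.47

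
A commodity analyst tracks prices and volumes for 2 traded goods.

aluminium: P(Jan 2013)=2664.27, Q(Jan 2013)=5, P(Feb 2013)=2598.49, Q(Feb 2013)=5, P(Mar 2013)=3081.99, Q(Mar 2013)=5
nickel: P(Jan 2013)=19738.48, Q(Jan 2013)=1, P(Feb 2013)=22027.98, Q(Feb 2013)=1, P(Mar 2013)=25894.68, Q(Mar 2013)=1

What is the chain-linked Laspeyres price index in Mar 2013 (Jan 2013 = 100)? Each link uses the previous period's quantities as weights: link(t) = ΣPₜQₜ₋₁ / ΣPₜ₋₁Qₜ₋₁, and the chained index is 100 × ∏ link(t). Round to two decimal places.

Link Jan 2013→Feb 2013:
ΣP(Feb 2013)Q(Jan 2013) = 2598.49×5 + 22027.98×1 = 12992.45 + 22027.98 = 35020.43
ΣP(Jan 2013)Q(Jan 2013) = 2664.27×5 + 19738.48×1 = 13321.35 + 19738.48 = 33059.83
link = 35020.43/33059.83 = 1.059305
Link Feb 2013→Mar 2013:
ΣP(Mar 2013)Q(Feb 2013) = 3081.99×5 + 25894.68×1 = 15409.95 + 25894.68 = 41304.63
ΣP(Feb 2013)Q(Feb 2013) = 2598.49×5 + 22027.98×1 = 12992.45 + 22027.98 = 35020.43
link = 41304.63/35020.43 = 1.179444
Chained index = 100 × 1.059305 × 1.179444 = 124.9390

124.94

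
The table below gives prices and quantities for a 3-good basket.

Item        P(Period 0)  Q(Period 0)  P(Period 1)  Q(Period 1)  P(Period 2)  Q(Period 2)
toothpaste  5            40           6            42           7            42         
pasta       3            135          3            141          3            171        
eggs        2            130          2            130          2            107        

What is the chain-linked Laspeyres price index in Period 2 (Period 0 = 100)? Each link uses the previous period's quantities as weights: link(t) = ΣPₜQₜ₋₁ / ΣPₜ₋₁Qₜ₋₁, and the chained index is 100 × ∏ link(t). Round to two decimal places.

109.32

Link Period 0→Period 1:
ΣP(Period 1)Q(Period 0) = 6×40 + 3×135 + 2×130 = 240 + 405 + 260 = 905
ΣP(Period 0)Q(Period 0) = 5×40 + 3×135 + 2×130 = 200 + 405 + 260 = 865
link = 905/865 = 1.046243
Link Period 1→Period 2:
ΣP(Period 2)Q(Period 1) = 7×42 + 3×141 + 2×130 = 294 + 423 + 260 = 977
ΣP(Period 1)Q(Period 1) = 6×42 + 3×141 + 2×130 = 252 + 423 + 260 = 935
link = 977/935 = 1.044920
Chained index = 100 × 1.046243 × 1.044920 = 109.3240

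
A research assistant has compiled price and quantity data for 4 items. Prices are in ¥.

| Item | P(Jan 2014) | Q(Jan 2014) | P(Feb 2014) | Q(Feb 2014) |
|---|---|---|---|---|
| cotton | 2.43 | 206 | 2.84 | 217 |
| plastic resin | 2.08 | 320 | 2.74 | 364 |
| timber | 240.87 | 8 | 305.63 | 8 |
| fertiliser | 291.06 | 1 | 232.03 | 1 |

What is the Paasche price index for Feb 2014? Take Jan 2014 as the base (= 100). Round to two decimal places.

Paasche price index uses current-period quantities as weights.
ΣP(Feb 2014)·Q(Feb 2014) = 2.84×217 + 2.74×364 + 305.63×8 + 232.03×1 = 616.28 + 997.36 + 2445.04 + 232.03 = 4290.71
ΣP(Jan 2014)·Q(Feb 2014) = 2.43×217 + 2.08×364 + 240.87×8 + 291.06×1 = 527.31 + 757.12 + 1926.96 + 291.06 = 3502.45
Index = 4290.71 / 3502.45 × 100 = 122.5060

122.51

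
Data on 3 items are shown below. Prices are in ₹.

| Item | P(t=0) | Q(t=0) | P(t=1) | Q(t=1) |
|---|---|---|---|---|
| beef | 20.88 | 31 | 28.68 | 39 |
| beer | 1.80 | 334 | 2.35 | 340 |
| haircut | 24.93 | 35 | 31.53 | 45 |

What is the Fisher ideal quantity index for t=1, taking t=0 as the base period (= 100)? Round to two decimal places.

120.13

Laspeyres component (base-period weights):
ΣP(t=0)Q(t=1) = 20.88×39 + 1.80×340 + 24.93×45 = 814.32 + 612 + 1121.85 = 2548.17
ΣP(t=0)Q(t=0) = 20.88×31 + 1.80×334 + 24.93×35 = 647.28 + 601.2 + 872.55 = 2121.03
L = 2548.17 / 2121.03 × 100 = 120.1383
Paasche component (current-period weights):
ΣP(t=1)Q(t=1) = 28.68×39 + 2.35×340 + 31.53×45 = 1118.52 + 799 + 1418.85 = 3336.37
ΣP(t=1)Q(t=0) = 28.68×31 + 2.35×334 + 31.53×35 = 889.08 + 784.9 + 1103.55 = 2777.53
P = 3336.37 / 2777.53 × 100 = 120.1200
Fisher = √(L × P) = √(120.1383 × 120.1200) = 120.1292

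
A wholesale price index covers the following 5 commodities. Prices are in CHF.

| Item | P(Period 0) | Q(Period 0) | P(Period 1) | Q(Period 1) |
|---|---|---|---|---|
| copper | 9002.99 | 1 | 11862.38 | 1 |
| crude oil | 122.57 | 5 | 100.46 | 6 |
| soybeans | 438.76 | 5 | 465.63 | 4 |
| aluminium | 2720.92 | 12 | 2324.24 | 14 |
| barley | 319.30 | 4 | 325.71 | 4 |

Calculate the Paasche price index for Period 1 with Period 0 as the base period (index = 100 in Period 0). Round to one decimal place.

94.7

Paasche price index uses current-period quantities as weights.
ΣP(Period 1)·Q(Period 1) = 11862.38×1 + 100.46×6 + 465.63×4 + 2324.24×14 + 325.71×4 = 11862.38 + 602.76 + 1862.52 + 32539.36 + 1302.84 = 48169.86
ΣP(Period 0)·Q(Period 1) = 9002.99×1 + 122.57×6 + 438.76×4 + 2720.92×14 + 319.30×4 = 9002.99 + 735.42 + 1755.04 + 38092.88 + 1277.2 = 50863.53
Index = 48169.86 / 50863.53 × 100 = 94.7041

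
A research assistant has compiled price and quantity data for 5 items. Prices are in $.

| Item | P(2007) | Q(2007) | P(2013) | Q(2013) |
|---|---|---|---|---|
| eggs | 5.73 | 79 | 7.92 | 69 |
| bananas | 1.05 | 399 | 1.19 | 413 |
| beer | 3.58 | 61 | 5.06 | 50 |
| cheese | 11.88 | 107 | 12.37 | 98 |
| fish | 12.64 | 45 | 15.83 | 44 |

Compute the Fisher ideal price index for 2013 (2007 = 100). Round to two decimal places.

Laspeyres component (base-period weights):
ΣP(2013)Q(2007) = 7.92×79 + 1.19×399 + 5.06×61 + 12.37×107 + 15.83×45 = 625.68 + 474.81 + 308.66 + 1323.59 + 712.35 = 3445.09
ΣP(2007)Q(2007) = 5.73×79 + 1.05×399 + 3.58×61 + 11.88×107 + 12.64×45 = 452.67 + 418.95 + 218.38 + 1271.16 + 568.8 = 2929.96
L = 3445.09 / 2929.96 × 100 = 117.5815
Paasche component (current-period weights):
ΣP(2013)Q(2013) = 7.92×69 + 1.19×413 + 5.06×50 + 12.37×98 + 15.83×44 = 546.48 + 491.47 + 253 + 1212.26 + 696.52 = 3199.73
ΣP(2007)Q(2013) = 5.73×69 + 1.05×413 + 3.58×50 + 11.88×98 + 12.64×44 = 395.37 + 433.65 + 179 + 1164.24 + 556.16 = 2728.42
P = 3199.73 / 2728.42 × 100 = 117.2741
Fisher = √(L × P) = √(117.5815 × 117.2741) = 117.4277

117.43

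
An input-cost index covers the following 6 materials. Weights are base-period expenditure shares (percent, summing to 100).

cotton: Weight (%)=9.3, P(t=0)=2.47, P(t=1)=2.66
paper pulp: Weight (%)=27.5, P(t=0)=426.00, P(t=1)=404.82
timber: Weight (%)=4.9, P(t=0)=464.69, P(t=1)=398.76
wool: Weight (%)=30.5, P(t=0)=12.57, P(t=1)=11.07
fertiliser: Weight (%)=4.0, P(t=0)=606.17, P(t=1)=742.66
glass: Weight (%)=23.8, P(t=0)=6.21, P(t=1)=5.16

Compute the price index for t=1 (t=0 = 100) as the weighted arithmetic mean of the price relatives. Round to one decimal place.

cotton: 9.3 × (2.66/2.47) = 9.3 × 1.076923 = 10.0154
paper pulp: 27.5 × (404.82/426.00) = 27.5 × 0.950282 = 26.1327
timber: 4.9 × (398.76/464.69) = 4.9 × 0.858120 = 4.2048
wool: 30.5 × (11.07/12.57) = 30.5 × 0.880668 = 26.8604
fertiliser: 4.0 × (742.66/606.17) = 4.0 × 1.225168 = 4.9007
glass: 23.8 × (5.16/6.21) = 23.8 × 0.830918 = 19.7758
Index = Σ wᵢ·(p₁ᵢ/p₀ᵢ) = 10.0154 + 26.1327 + 4.2048 + 26.8604 + 4.9007 + 19.7758 = 91.8898

91.9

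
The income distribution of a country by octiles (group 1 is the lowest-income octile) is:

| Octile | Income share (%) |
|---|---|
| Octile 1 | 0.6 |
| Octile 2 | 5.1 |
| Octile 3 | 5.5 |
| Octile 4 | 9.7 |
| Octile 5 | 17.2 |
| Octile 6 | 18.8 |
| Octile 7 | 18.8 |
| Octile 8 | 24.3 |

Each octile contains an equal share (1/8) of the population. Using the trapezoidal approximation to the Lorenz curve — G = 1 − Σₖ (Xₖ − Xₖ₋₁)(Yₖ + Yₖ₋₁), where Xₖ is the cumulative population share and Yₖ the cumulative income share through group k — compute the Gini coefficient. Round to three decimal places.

0.352

Cumulative income shares Yₖ: 0.0060, 0.0570, 0.1120, 0.2090, 0.3810, 0.5690, 0.7570, 1.0000
Σ (Xₖ−Xₖ₋₁)(Yₖ+Yₖ₋₁) = (1/8)(0.0060+0.0000) + (1/8)(0.0570+0.0060) + (1/8)(0.1120+0.0570) + (1/8)(0.2090+0.1120) + (1/8)(0.3810+0.2090) + (1/8)(0.5690+0.3810) + (1/8)(0.7570+0.5690) + (1/8)(1.0000+0.7570)
  = 0.0008 + 0.0079 + 0.0211 + 0.0401 + 0.0737 + 0.1187 + 0.1657 + 0.2196 = 0.6477
G = 1 − 0.6477 = 0.3523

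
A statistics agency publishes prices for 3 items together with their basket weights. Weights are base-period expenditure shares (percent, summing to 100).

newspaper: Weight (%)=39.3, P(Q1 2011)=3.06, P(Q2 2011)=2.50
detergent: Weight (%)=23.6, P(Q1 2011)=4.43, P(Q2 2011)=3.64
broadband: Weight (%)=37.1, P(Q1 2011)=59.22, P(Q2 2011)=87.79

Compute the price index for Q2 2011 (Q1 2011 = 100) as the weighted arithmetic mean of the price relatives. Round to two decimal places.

newspaper: 39.3 × (2.50/3.06) = 39.3 × 0.816993 = 32.1078
detergent: 23.6 × (3.64/4.43) = 23.6 × 0.821670 = 19.3914
broadband: 37.1 × (87.79/59.22) = 37.1 × 1.482438 = 54.9985
Index = Σ wᵢ·(p₁ᵢ/p₀ᵢ) = 32.1078 + 19.3914 + 54.9985 = 106.4977

106.50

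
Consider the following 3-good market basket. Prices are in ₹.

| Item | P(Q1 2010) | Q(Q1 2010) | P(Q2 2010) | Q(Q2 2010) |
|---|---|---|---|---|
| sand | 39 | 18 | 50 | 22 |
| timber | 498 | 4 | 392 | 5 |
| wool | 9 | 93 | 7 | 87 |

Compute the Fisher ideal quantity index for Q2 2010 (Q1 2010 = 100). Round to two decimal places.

Laspeyres component (base-period weights):
ΣP(Q1 2010)Q(Q2 2010) = 39×22 + 498×5 + 9×87 = 858 + 2490 + 783 = 4131
ΣP(Q1 2010)Q(Q1 2010) = 39×18 + 498×4 + 9×93 = 702 + 1992 + 837 = 3531
L = 4131 / 3531 × 100 = 116.9924
Paasche component (current-period weights):
ΣP(Q2 2010)Q(Q2 2010) = 50×22 + 392×5 + 7×87 = 1100 + 1960 + 609 = 3669
ΣP(Q2 2010)Q(Q1 2010) = 50×18 + 392×4 + 7×93 = 900 + 1568 + 651 = 3119
P = 3669 / 3119 × 100 = 117.6339
Fisher = √(L × P) = √(116.9924 × 117.6339) = 117.3127

117.31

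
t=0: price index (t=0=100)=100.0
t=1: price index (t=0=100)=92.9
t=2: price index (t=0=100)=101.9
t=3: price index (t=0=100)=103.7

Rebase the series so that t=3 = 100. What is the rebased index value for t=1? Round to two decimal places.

89.59

Rebased(t=1) = 92.9 / 103.7 × 100 = 89.5853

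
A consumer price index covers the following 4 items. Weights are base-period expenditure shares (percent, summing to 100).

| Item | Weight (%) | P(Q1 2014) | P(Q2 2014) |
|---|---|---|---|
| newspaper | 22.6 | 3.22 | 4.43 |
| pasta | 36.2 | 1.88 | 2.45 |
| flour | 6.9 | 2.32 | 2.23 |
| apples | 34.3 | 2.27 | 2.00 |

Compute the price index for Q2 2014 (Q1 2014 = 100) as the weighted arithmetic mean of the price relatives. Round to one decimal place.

newspaper: 22.6 × (4.43/3.22) = 22.6 × 1.375776 = 31.0925
pasta: 36.2 × (2.45/1.88) = 36.2 × 1.303191 = 47.1755
flour: 6.9 × (2.23/2.32) = 6.9 × 0.961207 = 6.6323
apples: 34.3 × (2.00/2.27) = 34.3 × 0.881057 = 30.2203
Index = Σ wᵢ·(p₁ᵢ/p₀ᵢ) = 31.0925 + 47.1755 + 6.6323 + 30.2203 = 115.1207

115.1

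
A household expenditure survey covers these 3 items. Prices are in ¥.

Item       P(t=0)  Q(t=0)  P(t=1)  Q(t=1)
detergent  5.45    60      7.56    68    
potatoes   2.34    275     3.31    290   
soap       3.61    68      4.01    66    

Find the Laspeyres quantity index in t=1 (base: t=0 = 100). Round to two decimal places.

Laspeyres quantity index uses base-period prices as weights.
ΣP(t=0)·Q(t=1) = 5.45×68 + 2.34×290 + 3.61×66 = 370.6 + 678.6 + 238.26 = 1287.46
ΣP(t=0)·Q(t=0) = 5.45×60 + 2.34×275 + 3.61×68 = 327 + 643.5 + 245.48 = 1215.98
Index = 1287.46 / 1215.98 × 100 = 105.8784

105.88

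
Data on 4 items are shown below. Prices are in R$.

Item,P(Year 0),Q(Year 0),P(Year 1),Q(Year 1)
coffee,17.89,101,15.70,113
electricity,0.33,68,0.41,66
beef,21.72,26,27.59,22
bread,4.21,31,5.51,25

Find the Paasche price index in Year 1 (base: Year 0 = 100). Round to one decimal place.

Paasche price index uses current-period quantities as weights.
ΣP(Year 1)·Q(Year 1) = 15.70×113 + 0.41×66 + 27.59×22 + 5.51×25 = 1774.1 + 27.06 + 606.98 + 137.75 = 2545.89
ΣP(Year 0)·Q(Year 1) = 17.89×113 + 0.33×66 + 21.72×22 + 4.21×25 = 2021.57 + 21.78 + 477.84 + 105.25 = 2626.44
Index = 2545.89 / 2626.44 × 100 = 96.9331

96.9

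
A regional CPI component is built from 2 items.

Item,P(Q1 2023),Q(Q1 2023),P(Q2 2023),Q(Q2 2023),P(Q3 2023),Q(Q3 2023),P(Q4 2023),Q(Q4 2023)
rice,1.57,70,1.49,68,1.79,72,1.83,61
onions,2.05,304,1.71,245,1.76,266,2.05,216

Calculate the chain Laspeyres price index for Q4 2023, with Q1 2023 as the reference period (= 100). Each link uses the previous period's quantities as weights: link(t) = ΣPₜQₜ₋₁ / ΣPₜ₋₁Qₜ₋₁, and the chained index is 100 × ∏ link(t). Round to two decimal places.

Link Q1 2023→Q2 2023:
ΣP(Q2 2023)Q(Q1 2023) = 1.49×70 + 1.71×304 = 104.3 + 519.84 = 624.14
ΣP(Q1 2023)Q(Q1 2023) = 1.57×70 + 2.05×304 = 109.9 + 623.2 = 733.1
link = 624.14/733.1 = 0.851371
Link Q2 2023→Q3 2023:
ΣP(Q3 2023)Q(Q2 2023) = 1.79×68 + 1.76×245 = 121.72 + 431.2 = 552.92
ΣP(Q2 2023)Q(Q2 2023) = 1.49×68 + 1.71×245 = 101.32 + 418.95 = 520.27
link = 552.92/520.27 = 1.062756
Link Q3 2023→Q4 2023:
ΣP(Q4 2023)Q(Q3 2023) = 1.83×72 + 2.05×266 = 131.76 + 545.3 = 677.06
ΣP(Q3 2023)Q(Q3 2023) = 1.79×72 + 1.76×266 = 128.88 + 468.16 = 597.04
link = 677.06/597.04 = 1.134028
Chained index = 100 × 0.851371 × 1.062756 × 1.134028 = 102.6068

102.61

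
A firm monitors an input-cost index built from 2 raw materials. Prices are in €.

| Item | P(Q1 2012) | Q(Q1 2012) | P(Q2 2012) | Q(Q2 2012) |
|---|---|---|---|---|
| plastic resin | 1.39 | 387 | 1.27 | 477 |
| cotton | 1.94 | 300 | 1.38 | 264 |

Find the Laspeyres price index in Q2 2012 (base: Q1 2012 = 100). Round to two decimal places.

Laspeyres price index uses base-period quantities as weights.
ΣP(Q2 2012)·Q(Q1 2012) = 1.27×387 + 1.38×300 = 491.49 + 414 = 905.49
ΣP(Q1 2012)·Q(Q1 2012) = 1.39×387 + 1.94×300 = 537.93 + 582 = 1119.93
Index = 905.49 / 1119.93 × 100 = 80.8524

80.85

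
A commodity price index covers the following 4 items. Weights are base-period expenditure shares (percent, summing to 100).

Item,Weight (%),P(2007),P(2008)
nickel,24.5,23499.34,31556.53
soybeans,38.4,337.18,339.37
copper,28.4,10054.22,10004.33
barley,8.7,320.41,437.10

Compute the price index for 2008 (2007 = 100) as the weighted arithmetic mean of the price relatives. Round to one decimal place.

nickel: 24.5 × (31556.53/23499.34) = 24.5 × 1.342869 = 32.9003
soybeans: 38.4 × (339.37/337.18) = 38.4 × 1.006495 = 38.6494
copper: 28.4 × (10004.33/10054.22) = 28.4 × 0.995038 = 28.2591
barley: 8.7 × (437.10/320.41) = 8.7 × 1.364190 = 11.8684
Index = Σ wᵢ·(p₁ᵢ/p₀ᵢ) = 32.9003 + 38.6494 + 28.2591 + 11.8684 = 111.6772

111.7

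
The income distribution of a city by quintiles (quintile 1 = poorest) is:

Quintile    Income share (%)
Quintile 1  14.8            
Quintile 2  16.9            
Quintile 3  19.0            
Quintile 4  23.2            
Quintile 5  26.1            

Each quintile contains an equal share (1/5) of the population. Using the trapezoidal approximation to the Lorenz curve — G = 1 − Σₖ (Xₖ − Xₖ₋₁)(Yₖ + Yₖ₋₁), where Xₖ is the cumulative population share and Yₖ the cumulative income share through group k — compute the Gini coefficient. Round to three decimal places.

Cumulative income shares Yₖ: 0.1480, 0.3170, 0.5070, 0.7390, 1.0000
Σ (Xₖ−Xₖ₋₁)(Yₖ+Yₖ₋₁) = (1/5)(0.1480+0.0000) + (1/5)(0.3170+0.1480) + (1/5)(0.5070+0.3170) + (1/5)(0.7390+0.5070) + (1/5)(1.0000+0.7390)
  = 0.0296 + 0.0930 + 0.1648 + 0.2492 + 0.3478 = 0.8844
G = 1 − 0.8844 = 0.1156

0.116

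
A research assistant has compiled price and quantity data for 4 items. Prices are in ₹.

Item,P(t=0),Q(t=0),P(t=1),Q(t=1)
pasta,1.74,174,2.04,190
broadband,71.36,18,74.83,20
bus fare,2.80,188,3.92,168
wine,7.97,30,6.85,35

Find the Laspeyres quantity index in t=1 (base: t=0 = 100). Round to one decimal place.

Laspeyres quantity index uses base-period prices as weights.
ΣP(t=0)·Q(t=1) = 1.74×190 + 71.36×20 + 2.80×168 + 7.97×35 = 330.6 + 1427.2 + 470.4 + 278.95 = 2507.15
ΣP(t=0)·Q(t=0) = 1.74×174 + 71.36×18 + 2.80×188 + 7.97×30 = 302.76 + 1284.48 + 526.4 + 239.1 = 2352.74
Index = 2507.15 / 2352.74 × 100 = 106.5630

106.6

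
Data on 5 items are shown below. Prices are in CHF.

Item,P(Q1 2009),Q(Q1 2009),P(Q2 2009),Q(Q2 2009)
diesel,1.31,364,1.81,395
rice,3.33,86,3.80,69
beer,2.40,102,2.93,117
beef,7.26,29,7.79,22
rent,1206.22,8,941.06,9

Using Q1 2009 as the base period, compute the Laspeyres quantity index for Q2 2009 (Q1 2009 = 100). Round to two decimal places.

Laspeyres quantity index uses base-period prices as weights.
ΣP(Q1 2009)·Q(Q2 2009) = 1.31×395 + 3.33×69 + 2.40×117 + 7.26×22 + 1206.22×9 = 517.45 + 229.77 + 280.8 + 159.72 + 10855.98 = 12043.72
ΣP(Q1 2009)·Q(Q1 2009) = 1.31×364 + 3.33×86 + 2.40×102 + 7.26×29 + 1206.22×8 = 476.84 + 286.38 + 244.8 + 210.54 + 9649.76 = 10868.32
Index = 12043.72 / 10868.32 × 100 = 110.8149

110.81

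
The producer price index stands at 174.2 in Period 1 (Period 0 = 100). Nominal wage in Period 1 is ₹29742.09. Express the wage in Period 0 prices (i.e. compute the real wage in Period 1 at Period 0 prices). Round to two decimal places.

Real = Nominal ÷ (Index/100) = 29742.09 ÷ (174.2/100)
     = 29742.09 ÷ 1.742 = 17073.5304

17073.53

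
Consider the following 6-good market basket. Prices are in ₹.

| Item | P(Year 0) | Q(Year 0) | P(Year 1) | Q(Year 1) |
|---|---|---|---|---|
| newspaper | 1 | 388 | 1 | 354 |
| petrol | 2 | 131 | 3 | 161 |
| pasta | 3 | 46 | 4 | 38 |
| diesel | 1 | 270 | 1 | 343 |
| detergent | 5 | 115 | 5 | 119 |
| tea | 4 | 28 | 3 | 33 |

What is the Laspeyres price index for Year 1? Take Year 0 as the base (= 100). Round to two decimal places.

108.54

Laspeyres price index uses base-period quantities as weights.
ΣP(Year 1)·Q(Year 0) = 1×388 + 3×131 + 4×46 + 1×270 + 5×115 + 3×28 = 388 + 393 + 184 + 270 + 575 + 84 = 1894
ΣP(Year 0)·Q(Year 0) = 1×388 + 2×131 + 3×46 + 1×270 + 5×115 + 4×28 = 388 + 262 + 138 + 270 + 575 + 112 = 1745
Index = 1894 / 1745 × 100 = 108.5387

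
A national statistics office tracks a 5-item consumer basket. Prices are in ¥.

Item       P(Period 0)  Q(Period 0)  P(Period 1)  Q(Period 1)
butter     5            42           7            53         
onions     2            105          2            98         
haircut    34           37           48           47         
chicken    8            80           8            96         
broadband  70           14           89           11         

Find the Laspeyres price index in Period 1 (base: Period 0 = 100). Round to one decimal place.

126.3

Laspeyres price index uses base-period quantities as weights.
ΣP(Period 1)·Q(Period 0) = 7×42 + 2×105 + 48×37 + 8×80 + 89×14 = 294 + 210 + 1776 + 640 + 1246 = 4166
ΣP(Period 0)·Q(Period 0) = 5×42 + 2×105 + 34×37 + 8×80 + 70×14 = 210 + 210 + 1258 + 640 + 980 = 3298
Index = 4166 / 3298 × 100 = 126.3190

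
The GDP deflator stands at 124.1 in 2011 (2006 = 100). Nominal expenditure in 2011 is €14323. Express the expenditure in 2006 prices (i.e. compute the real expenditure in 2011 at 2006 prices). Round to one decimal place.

11541.5

Real = Nominal ÷ (Index/100) = 14323 ÷ (124.1/100)
     = 14323 ÷ 1.241 = 11541.4988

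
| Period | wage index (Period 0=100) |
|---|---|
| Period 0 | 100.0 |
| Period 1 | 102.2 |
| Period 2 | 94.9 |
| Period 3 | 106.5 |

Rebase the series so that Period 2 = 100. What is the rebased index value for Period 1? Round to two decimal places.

107.69

Rebased(Period 1) = 102.2 / 94.9 × 100 = 107.6923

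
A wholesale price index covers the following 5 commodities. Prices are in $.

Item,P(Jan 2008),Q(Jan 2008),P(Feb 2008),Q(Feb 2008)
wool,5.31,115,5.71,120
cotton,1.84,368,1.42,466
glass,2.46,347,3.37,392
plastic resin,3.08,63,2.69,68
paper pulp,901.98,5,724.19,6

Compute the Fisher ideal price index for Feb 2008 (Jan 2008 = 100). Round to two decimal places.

Laspeyres component (base-period weights):
ΣP(Feb 2008)Q(Jan 2008) = 5.71×115 + 1.42×368 + 3.37×347 + 2.69×63 + 724.19×5 = 656.65 + 522.56 + 1169.39 + 169.47 + 3620.95 = 6139.02
ΣP(Jan 2008)Q(Jan 2008) = 5.31×115 + 1.84×368 + 2.46×347 + 3.08×63 + 901.98×5 = 610.65 + 677.12 + 853.62 + 194.04 + 4509.9 = 6845.33
L = 6139.02 / 6845.33 × 100 = 89.6819
Paasche component (current-period weights):
ΣP(Feb 2008)Q(Feb 2008) = 5.71×120 + 1.42×466 + 3.37×392 + 2.69×68 + 724.19×6 = 685.2 + 661.72 + 1321.04 + 182.92 + 4345.14 = 7196.02
ΣP(Jan 2008)Q(Feb 2008) = 5.31×120 + 1.84×466 + 2.46×392 + 3.08×68 + 901.98×6 = 637.2 + 857.44 + 964.32 + 209.44 + 5411.88 = 8080.28
P = 7196.02 / 8080.28 × 100 = 89.0566
Fisher = √(L × P) = √(89.6819 × 89.0566) = 89.3687

89.37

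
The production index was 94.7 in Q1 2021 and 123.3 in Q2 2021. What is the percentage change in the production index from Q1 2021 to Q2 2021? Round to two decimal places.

30.20%

Change = (123.3 − 94.7) / 94.7 × 100
       = 28.6 / 94.7 × 100 = 30.2006%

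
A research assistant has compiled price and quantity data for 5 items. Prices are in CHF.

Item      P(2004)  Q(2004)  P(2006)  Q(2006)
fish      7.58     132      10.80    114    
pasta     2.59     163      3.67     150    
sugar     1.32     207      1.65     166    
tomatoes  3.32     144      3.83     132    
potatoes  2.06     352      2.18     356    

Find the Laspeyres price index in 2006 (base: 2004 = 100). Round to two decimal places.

127.08

Laspeyres price index uses base-period quantities as weights.
ΣP(2006)·Q(2004) = 10.80×132 + 3.67×163 + 1.65×207 + 3.83×144 + 2.18×352 = 1425.6 + 598.21 + 341.55 + 551.52 + 767.36 = 3684.24
ΣP(2004)·Q(2004) = 7.58×132 + 2.59×163 + 1.32×207 + 3.32×144 + 2.06×352 = 1000.56 + 422.17 + 273.24 + 478.08 + 725.12 = 2899.17
Index = 3684.24 / 2899.17 × 100 = 127.0791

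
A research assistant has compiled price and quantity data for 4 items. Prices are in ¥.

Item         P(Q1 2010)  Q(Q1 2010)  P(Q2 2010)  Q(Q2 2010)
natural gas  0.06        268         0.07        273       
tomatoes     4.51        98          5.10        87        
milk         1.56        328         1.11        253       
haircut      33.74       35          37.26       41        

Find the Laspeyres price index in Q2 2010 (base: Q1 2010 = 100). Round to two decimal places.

Laspeyres price index uses base-period quantities as weights.
ΣP(Q2 2010)·Q(Q1 2010) = 0.07×268 + 5.10×98 + 1.11×328 + 37.26×35 = 18.76 + 499.8 + 364.08 + 1304.1 = 2186.74
ΣP(Q1 2010)·Q(Q1 2010) = 0.06×268 + 4.51×98 + 1.56×328 + 33.74×35 = 16.08 + 441.98 + 511.68 + 1180.9 = 2150.64
Index = 2186.74 / 2150.64 × 100 = 101.6786

101.68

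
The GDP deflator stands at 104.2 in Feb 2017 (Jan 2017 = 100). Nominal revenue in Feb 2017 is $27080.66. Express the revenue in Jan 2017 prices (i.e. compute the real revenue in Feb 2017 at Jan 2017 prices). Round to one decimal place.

Real = Nominal ÷ (Index/100) = 27080.66 ÷ (104.2/100)
     = 27080.66 ÷ 1.042 = 25989.1171

25989.1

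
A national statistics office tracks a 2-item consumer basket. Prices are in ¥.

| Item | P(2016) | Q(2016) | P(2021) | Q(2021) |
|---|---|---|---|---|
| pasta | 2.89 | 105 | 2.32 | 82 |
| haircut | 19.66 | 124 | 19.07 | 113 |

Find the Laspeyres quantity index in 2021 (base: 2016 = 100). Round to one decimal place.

Laspeyres quantity index uses base-period prices as weights.
ΣP(2016)·Q(2021) = 2.89×82 + 19.66×113 = 236.98 + 2221.58 = 2458.56
ΣP(2016)·Q(2016) = 2.89×105 + 19.66×124 = 303.45 + 2437.84 = 2741.29
Index = 2458.56 / 2741.29 × 100 = 89.6862

89.7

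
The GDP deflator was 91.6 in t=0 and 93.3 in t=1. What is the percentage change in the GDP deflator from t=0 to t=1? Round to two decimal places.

1.86%

Change = (93.3 − 91.6) / 91.6 × 100
       = 1.7 / 91.6 × 100 = 1.8559%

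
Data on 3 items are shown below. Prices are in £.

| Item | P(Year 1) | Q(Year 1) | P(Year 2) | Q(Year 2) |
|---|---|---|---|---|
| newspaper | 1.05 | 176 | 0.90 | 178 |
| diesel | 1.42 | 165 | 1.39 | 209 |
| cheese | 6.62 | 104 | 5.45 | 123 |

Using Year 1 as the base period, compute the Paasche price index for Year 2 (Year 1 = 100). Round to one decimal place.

86.4

Paasche price index uses current-period quantities as weights.
ΣP(Year 2)·Q(Year 2) = 0.90×178 + 1.39×209 + 5.45×123 = 160.2 + 290.51 + 670.35 = 1121.06
ΣP(Year 1)·Q(Year 2) = 1.05×178 + 1.42×209 + 6.62×123 = 186.9 + 296.78 + 814.26 = 1297.94
Index = 1121.06 / 1297.94 × 100 = 86.3723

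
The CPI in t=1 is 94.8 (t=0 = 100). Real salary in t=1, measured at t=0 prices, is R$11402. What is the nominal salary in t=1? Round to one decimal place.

10809.1

Nominal = Real × (Index/100) = 11402 × (94.8/100)
        = 11402 × 0.948 = 10809.0960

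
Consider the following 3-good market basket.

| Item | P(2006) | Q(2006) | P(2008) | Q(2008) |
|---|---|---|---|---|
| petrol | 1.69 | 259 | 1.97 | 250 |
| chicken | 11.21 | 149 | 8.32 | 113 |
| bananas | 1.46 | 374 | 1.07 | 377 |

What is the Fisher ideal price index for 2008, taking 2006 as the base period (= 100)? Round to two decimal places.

Laspeyres component (base-period weights):
ΣP(2008)Q(2006) = 1.97×259 + 8.32×149 + 1.07×374 = 510.23 + 1239.68 + 400.18 = 2150.09
ΣP(2006)Q(2006) = 1.69×259 + 11.21×149 + 1.46×374 = 437.71 + 1670.29 + 546.04 = 2654.04
L = 2150.09 / 2654.04 × 100 = 81.0120
Paasche component (current-period weights):
ΣP(2008)Q(2008) = 1.97×250 + 8.32×113 + 1.07×377 = 492.5 + 940.16 + 403.39 = 1836.05
ΣP(2006)Q(2008) = 1.69×250 + 11.21×113 + 1.46×377 = 422.5 + 1266.73 + 550.42 = 2239.65
P = 1836.05 / 2239.65 × 100 = 81.9793
Fisher = √(L × P) = √(81.0120 × 81.9793) = 81.4942

81.49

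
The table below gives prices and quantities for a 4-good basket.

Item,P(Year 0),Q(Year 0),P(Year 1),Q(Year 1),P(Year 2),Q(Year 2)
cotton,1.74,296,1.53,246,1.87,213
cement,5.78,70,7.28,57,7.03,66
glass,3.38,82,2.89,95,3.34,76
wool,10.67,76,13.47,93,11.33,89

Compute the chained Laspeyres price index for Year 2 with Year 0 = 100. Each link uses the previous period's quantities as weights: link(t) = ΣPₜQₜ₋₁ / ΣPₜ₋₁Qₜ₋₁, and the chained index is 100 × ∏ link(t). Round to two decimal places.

106.58

Link Year 0→Year 1:
ΣP(Year 1)Q(Year 0) = 1.53×296 + 7.28×70 + 2.89×82 + 13.47×76 = 452.88 + 509.6 + 236.98 + 1023.72 = 2223.18
ΣP(Year 0)Q(Year 0) = 1.74×296 + 5.78×70 + 3.38×82 + 10.67×76 = 515.04 + 404.6 + 277.16 + 810.92 = 2007.72
link = 2223.18/2007.72 = 1.107316
Link Year 1→Year 2:
ΣP(Year 2)Q(Year 1) = 1.87×246 + 7.03×57 + 3.34×95 + 11.33×93 = 460.02 + 400.71 + 317.3 + 1053.69 = 2231.72
ΣP(Year 1)Q(Year 1) = 1.53×246 + 7.28×57 + 2.89×95 + 13.47×93 = 376.38 + 414.96 + 274.55 + 1252.71 = 2318.6
link = 2231.72/2318.6 = 0.962529
Chained index = 100 × 1.107316 × 0.962529 = 106.5824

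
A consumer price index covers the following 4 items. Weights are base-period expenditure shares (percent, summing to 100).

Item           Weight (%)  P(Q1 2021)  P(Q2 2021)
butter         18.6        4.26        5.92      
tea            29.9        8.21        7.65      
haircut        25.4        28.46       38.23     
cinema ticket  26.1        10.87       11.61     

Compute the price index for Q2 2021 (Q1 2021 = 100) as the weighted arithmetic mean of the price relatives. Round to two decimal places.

115.70

butter: 18.6 × (5.92/4.26) = 18.6 × 1.389671 = 25.8479
tea: 29.9 × (7.65/8.21) = 29.9 × 0.931790 = 27.8605
haircut: 25.4 × (38.23/28.46) = 25.4 × 1.343289 = 34.1195
cinema ticket: 26.1 × (11.61/10.87) = 26.1 × 1.068077 = 27.8768
Index = Σ wᵢ·(p₁ᵢ/p₀ᵢ) = 25.8479 + 27.8605 + 34.1195 + 27.8768 = 115.7048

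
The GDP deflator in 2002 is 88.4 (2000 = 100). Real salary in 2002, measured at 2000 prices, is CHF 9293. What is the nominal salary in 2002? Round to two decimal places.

8215.01

Nominal = Real × (Index/100) = 9293 × (88.4/100)
        = 9293 × 0.884 = 8215.0120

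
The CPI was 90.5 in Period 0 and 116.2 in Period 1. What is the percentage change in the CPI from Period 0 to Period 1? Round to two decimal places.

Change = (116.2 − 90.5) / 90.5 × 100
       = 25.7 / 90.5 × 100 = 28.3978%

28.40%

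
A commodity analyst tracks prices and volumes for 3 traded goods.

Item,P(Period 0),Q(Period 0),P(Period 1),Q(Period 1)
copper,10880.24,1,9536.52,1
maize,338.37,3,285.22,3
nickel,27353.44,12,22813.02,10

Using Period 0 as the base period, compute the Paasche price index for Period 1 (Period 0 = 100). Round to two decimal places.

83.57

Paasche price index uses current-period quantities as weights.
ΣP(Period 1)·Q(Period 1) = 9536.52×1 + 285.22×3 + 22813.02×10 = 9536.52 + 855.66 + 228130.2 = 238522.38
ΣP(Period 0)·Q(Period 1) = 10880.24×1 + 338.37×3 + 27353.44×10 = 10880.24 + 1015.11 + 273534.4 = 285429.75
Index = 238522.38 / 285429.75 × 100 = 83.5661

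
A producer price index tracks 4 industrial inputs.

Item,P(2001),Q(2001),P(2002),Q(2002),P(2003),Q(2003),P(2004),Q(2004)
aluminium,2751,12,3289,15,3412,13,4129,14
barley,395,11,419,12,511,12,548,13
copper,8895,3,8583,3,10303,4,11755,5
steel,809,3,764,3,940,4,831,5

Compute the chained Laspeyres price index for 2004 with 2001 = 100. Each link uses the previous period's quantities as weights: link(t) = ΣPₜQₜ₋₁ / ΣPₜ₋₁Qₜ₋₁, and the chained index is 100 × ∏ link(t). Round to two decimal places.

Link 2001→2002:
ΣP(2002)Q(2001) = 3289×12 + 419×11 + 8583×3 + 764×3 = 39468 + 4609 + 25749 + 2292 = 72118
ΣP(2001)Q(2001) = 2751×12 + 395×11 + 8895×3 + 809×3 = 33012 + 4345 + 26685 + 2427 = 66469
link = 72118/66469 = 1.084987
Link 2002→2003:
ΣP(2003)Q(2002) = 3412×15 + 511×12 + 10303×3 + 940×3 = 51180 + 6132 + 30909 + 2820 = 91041
ΣP(2002)Q(2002) = 3289×15 + 419×12 + 8583×3 + 764×3 = 49335 + 5028 + 25749 + 2292 = 82404
link = 91041/82404 = 1.104813
Link 2003→2004:
ΣP(2004)Q(2003) = 4129×13 + 548×12 + 11755×4 + 831×4 = 53677 + 6576 + 47020 + 3324 = 110597
ΣP(2003)Q(2003) = 3412×13 + 511×12 + 10303×4 + 940×4 = 44356 + 6132 + 41212 + 3760 = 95460
link = 110597/95460 = 1.158569
Chained index = 100 × 1.084987 × 1.104813 × 1.158569 = 138.8785

138.88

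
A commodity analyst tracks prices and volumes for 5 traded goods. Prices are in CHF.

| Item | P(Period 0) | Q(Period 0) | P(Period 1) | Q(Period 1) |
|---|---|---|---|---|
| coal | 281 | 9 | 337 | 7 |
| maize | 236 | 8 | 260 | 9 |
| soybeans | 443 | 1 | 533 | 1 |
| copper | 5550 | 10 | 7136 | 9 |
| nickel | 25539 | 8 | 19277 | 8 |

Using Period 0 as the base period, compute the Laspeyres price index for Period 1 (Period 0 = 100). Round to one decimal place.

87.4

Laspeyres price index uses base-period quantities as weights.
ΣP(Period 1)·Q(Period 0) = 337×9 + 260×8 + 533×1 + 7136×10 + 19277×8 = 3033 + 2080 + 533 + 71360 + 154216 = 231222
ΣP(Period 0)·Q(Period 0) = 281×9 + 236×8 + 443×1 + 5550×10 + 25539×8 = 2529 + 1888 + 443 + 55500 + 204312 = 264672
Index = 231222 / 264672 × 100 = 87.3617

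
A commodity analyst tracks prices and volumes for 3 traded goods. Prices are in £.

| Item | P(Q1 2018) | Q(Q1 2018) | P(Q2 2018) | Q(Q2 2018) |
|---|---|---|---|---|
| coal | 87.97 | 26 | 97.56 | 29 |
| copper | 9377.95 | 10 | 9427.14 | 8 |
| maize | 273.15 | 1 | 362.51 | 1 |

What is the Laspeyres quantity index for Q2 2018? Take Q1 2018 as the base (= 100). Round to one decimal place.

80.8

Laspeyres quantity index uses base-period prices as weights.
ΣP(Q1 2018)·Q(Q2 2018) = 87.97×29 + 9377.95×8 + 273.15×1 = 2551.13 + 75023.6 + 273.15 = 77847.88
ΣP(Q1 2018)·Q(Q1 2018) = 87.97×26 + 9377.95×10 + 273.15×1 = 2287.22 + 93779.5 + 273.15 = 96339.87
Index = 77847.88 / 96339.87 × 100 = 80.8055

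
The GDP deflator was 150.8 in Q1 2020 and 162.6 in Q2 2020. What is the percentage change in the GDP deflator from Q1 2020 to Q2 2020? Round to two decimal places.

Change = (162.6 − 150.8) / 150.8 × 100
       = 11.8 / 150.8 × 100 = 7.8249%

7.82%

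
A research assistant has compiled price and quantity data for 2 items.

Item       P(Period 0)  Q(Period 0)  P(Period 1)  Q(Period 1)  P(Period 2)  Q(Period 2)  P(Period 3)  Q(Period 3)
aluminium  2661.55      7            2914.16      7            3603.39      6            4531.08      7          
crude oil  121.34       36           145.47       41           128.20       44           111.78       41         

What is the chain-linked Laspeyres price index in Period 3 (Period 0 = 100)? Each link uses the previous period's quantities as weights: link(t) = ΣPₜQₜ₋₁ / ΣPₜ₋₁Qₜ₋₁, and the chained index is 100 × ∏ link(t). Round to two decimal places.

151.77

Link Period 0→Period 1:
ΣP(Period 1)Q(Period 0) = 2914.16×7 + 145.47×36 = 20399.12 + 5236.92 = 25636.04
ΣP(Period 0)Q(Period 0) = 2661.55×7 + 121.34×36 = 18630.85 + 4368.24 = 22999.09
link = 25636.04/22999.09 = 1.114655
Link Period 1→Period 2:
ΣP(Period 2)Q(Period 1) = 3603.39×7 + 128.20×41 = 25223.73 + 5256.2 = 30479.93
ΣP(Period 1)Q(Period 1) = 2914.16×7 + 145.47×41 = 20399.12 + 5964.27 = 26363.39
link = 30479.93/26363.39 = 1.156146
Link Period 2→Period 3:
ΣP(Period 3)Q(Period 2) = 4531.08×6 + 111.78×44 = 27186.48 + 4918.32 = 32104.8
ΣP(Period 2)Q(Period 2) = 3603.39×6 + 128.20×44 = 21620.34 + 5640.8 = 27261.14
link = 32104.8/27261.14 = 1.177676
Chained index = 100 × 1.114655 × 1.156146 × 1.177676 = 151.7676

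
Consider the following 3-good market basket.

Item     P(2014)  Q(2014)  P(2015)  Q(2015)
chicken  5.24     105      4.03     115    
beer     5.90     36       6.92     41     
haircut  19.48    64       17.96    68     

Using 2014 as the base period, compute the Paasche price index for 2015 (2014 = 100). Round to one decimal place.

Paasche price index uses current-period quantities as weights.
ΣP(2015)·Q(2015) = 4.03×115 + 6.92×41 + 17.96×68 = 463.45 + 283.72 + 1221.28 = 1968.45
ΣP(2014)·Q(2015) = 5.24×115 + 5.90×41 + 19.48×68 = 602.6 + 241.9 + 1324.64 = 2169.14
Index = 1968.45 / 2169.14 × 100 = 90.7479

90.7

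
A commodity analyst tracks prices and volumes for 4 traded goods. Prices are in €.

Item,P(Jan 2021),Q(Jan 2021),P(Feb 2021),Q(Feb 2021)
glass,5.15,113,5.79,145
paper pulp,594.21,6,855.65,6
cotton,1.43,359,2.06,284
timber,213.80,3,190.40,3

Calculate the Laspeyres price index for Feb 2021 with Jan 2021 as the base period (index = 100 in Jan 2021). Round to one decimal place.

133.9

Laspeyres price index uses base-period quantities as weights.
ΣP(Feb 2021)·Q(Jan 2021) = 5.79×113 + 855.65×6 + 2.06×359 + 190.40×3 = 654.27 + 5133.9 + 739.54 + 571.2 = 7098.91
ΣP(Jan 2021)·Q(Jan 2021) = 5.15×113 + 594.21×6 + 1.43×359 + 213.80×3 = 581.95 + 3565.26 + 513.37 + 641.4 = 5301.98
Index = 7098.91 / 5301.98 × 100 = 133.8917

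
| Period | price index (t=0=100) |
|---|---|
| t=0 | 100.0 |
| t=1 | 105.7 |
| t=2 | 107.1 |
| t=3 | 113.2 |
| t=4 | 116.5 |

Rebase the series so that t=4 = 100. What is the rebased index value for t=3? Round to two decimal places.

Rebased(t=3) = 113.2 / 116.5 × 100 = 97.1674

97.17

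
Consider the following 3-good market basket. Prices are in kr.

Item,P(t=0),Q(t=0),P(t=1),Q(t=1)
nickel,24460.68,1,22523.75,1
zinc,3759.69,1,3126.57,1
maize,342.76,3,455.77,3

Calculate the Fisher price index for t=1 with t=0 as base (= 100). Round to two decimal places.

Laspeyres component (base-period weights):
ΣP(t=1)Q(t=0) = 22523.75×1 + 3126.57×1 + 455.77×3 = 22523.75 + 3126.57 + 1367.31 = 27017.63
ΣP(t=0)Q(t=0) = 24460.68×1 + 3759.69×1 + 342.76×3 = 24460.68 + 3759.69 + 1028.28 = 29248.65
L = 27017.63 / 29248.65 × 100 = 92.3722
Paasche component (current-period weights):
ΣP(t=1)Q(t=1) = 22523.75×1 + 3126.57×1 + 455.77×3 = 22523.75 + 3126.57 + 1367.31 = 27017.63
ΣP(t=0)Q(t=1) = 24460.68×1 + 3759.69×1 + 342.76×3 = 24460.68 + 3759.69 + 1028.28 = 29248.65
P = 27017.63 / 29248.65 × 100 = 92.3722
Fisher = √(L × P) = √(92.3722 × 92.3722) = 92.3722

92.37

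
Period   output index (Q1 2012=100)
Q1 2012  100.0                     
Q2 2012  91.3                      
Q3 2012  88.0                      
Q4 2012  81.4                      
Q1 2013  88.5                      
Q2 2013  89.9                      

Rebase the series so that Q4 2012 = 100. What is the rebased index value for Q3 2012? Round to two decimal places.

Rebased(Q3 2012) = 88.0 / 81.4 × 100 = 108.1081

108.11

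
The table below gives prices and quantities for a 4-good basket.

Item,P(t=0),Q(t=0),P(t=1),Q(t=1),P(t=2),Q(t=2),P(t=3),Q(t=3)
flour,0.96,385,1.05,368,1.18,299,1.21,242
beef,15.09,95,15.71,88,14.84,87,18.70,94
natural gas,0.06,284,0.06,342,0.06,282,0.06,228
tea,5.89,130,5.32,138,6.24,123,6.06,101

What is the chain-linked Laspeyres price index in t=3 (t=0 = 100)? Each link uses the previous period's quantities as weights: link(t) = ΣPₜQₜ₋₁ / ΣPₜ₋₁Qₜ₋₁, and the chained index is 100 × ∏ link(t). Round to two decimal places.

118.58

Link t=0→t=1:
ΣP(t=1)Q(t=0) = 1.05×385 + 15.71×95 + 0.06×284 + 5.32×130 = 404.25 + 1492.45 + 17.04 + 691.6 = 2605.34
ΣP(t=0)Q(t=0) = 0.96×385 + 15.09×95 + 0.06×284 + 5.89×130 = 369.6 + 1433.55 + 17.04 + 765.7 = 2585.89
link = 2605.34/2585.89 = 1.007522
Link t=1→t=2:
ΣP(t=2)Q(t=1) = 1.18×368 + 14.84×88 + 0.06×342 + 6.24×138 = 434.24 + 1305.92 + 20.52 + 861.12 = 2621.8
ΣP(t=1)Q(t=1) = 1.05×368 + 15.71×88 + 0.06×342 + 5.32×138 = 386.4 + 1382.48 + 20.52 + 734.16 = 2523.56
link = 2621.8/2523.56 = 1.038929
Link t=2→t=3:
ΣP(t=3)Q(t=2) = 1.21×299 + 18.70×87 + 0.06×282 + 6.06×123 = 361.79 + 1626.9 + 16.92 + 745.38 = 2750.99
ΣP(t=2)Q(t=2) = 1.18×299 + 14.84×87 + 0.06×282 + 6.24×123 = 352.82 + 1291.08 + 16.92 + 767.52 = 2428.34
link = 2750.99/2428.34 = 1.132869
Chained index = 100 × 1.007522 × 1.038929 × 1.132869 = 118.5823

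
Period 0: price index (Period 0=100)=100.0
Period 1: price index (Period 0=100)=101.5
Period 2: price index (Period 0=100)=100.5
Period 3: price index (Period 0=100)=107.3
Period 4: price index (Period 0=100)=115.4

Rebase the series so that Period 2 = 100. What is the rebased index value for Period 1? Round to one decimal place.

101.0

Rebased(Period 1) = 101.5 / 100.5 × 100 = 100.9950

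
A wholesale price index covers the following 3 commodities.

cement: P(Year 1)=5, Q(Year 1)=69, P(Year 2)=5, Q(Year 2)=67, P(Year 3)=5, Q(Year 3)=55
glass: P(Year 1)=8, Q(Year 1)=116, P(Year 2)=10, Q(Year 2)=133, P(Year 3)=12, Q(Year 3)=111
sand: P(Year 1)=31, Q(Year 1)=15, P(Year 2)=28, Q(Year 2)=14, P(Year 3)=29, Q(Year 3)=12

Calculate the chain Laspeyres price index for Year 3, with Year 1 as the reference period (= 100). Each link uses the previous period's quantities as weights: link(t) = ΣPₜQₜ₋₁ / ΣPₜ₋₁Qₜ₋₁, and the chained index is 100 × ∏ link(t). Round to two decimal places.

Link Year 1→Year 2:
ΣP(Year 2)Q(Year 1) = 5×69 + 10×116 + 28×15 = 345 + 1160 + 420 = 1925
ΣP(Year 1)Q(Year 1) = 5×69 + 8×116 + 31×15 = 345 + 928 + 465 = 1738
link = 1925/1738 = 1.107595
Link Year 2→Year 3:
ΣP(Year 3)Q(Year 2) = 5×67 + 12×133 + 29×14 = 335 + 1596 + 406 = 2337
ΣP(Year 2)Q(Year 2) = 5×67 + 10×133 + 28×14 = 335 + 1330 + 392 = 2057
link = 2337/2057 = 1.136121
Chained index = 100 × 1.107595 × 1.136121 = 125.8361

125.84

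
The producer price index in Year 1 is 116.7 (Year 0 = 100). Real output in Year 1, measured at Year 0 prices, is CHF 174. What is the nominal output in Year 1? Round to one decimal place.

Nominal = Real × (Index/100) = 174 × (116.7/100)
        = 174 × 1.167 = 203.0580

203.1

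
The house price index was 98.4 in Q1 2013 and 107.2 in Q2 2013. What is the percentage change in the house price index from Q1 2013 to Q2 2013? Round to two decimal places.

8.94%

Change = (107.2 − 98.4) / 98.4 × 100
       = 8.8 / 98.4 × 100 = 8.9431%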